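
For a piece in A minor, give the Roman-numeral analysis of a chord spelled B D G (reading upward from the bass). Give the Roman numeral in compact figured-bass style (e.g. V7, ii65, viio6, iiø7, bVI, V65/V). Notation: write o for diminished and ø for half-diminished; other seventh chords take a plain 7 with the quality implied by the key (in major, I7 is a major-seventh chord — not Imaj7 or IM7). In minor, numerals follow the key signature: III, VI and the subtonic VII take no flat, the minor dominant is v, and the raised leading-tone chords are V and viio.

The pitches G-B-D form a major triad rooted on G.
In A minor, G is the subtonic; the diatonic major triad there is VII.
With B in the bass the chord is in first inversion, so the figured bass is 6.

VII6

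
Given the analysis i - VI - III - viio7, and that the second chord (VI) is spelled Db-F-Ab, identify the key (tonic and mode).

F minor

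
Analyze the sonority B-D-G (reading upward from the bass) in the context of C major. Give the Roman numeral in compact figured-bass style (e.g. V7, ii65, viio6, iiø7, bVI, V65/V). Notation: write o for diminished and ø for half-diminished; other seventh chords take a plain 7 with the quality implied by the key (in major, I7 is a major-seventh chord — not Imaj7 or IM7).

Stacked in thirds the chord is G-B-D: a major triad on G.
G is scale degree 5 in C major, and a major triad on that degree is written V.
With B in the bass the chord is in first inversion, so the figured bass is 6.

V6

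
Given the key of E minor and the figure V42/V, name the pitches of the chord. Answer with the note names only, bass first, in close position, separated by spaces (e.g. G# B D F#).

E F# A# C#

The slash means an applied dominant: we want the dominant of V. In E minor, V is B major, and its dominant is built on F#.
Building a dominant seventh chord on F# gives F#-A#-C#-E.
The figured bass 42 indicates third inversion, placing the seventh (E) in the bass: E-F#-A#-C#.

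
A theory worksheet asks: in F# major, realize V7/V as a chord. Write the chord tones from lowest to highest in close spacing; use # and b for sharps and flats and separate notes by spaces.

G# B# D# F#

V7/V is a secondary dominant — the dominant seventh of V. V in F# major is C#, so the applied chord's root is G#, a perfect fifth above.
Building a dominant seventh chord on G# gives G#-B#-D#-F#.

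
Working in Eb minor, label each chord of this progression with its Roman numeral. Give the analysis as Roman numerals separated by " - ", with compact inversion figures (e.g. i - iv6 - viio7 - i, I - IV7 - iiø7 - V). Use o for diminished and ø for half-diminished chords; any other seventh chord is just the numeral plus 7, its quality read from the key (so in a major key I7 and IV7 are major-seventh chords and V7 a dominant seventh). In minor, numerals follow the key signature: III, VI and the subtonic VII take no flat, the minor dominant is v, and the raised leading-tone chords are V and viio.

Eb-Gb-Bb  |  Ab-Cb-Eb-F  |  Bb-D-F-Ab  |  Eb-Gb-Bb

i - iiø65 - V7 - i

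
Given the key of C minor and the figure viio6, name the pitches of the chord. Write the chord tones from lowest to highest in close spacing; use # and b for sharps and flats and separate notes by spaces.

In C minor, the leading-tone chord is built on the raised seventh degree, B.
That chord is spelled B-D-F.
With the 6 figure the chord is in first inversion; from the bass D upward in close position it reads D-F-B.

D F B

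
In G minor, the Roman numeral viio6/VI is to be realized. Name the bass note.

F

The applied chord viio6/VI is rooted on D: D-F-Ab.
The figure 6 means first inversion — the third is in the bass.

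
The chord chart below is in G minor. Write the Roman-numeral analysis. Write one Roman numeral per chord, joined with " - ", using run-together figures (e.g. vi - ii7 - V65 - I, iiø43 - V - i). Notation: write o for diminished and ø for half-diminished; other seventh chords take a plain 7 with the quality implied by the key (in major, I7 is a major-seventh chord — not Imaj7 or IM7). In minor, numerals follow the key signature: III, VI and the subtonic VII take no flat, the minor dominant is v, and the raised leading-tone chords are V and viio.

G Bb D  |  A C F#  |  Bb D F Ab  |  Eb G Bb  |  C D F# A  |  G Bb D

i - viio6 - V7/VI - VI - V42 - i

G-Bb-D: root G is the tonic; minor triad there is i.
A-C-F#: diminished triad on F# = scale degree 7 → viio6.
Bb-D-F-Ab is the secondary dominant of VI (dominant seventh chord on Bb): V7/VI.
Eb-G-Bb: major triad on Eb = scale degree 6 → VI.
C-D-F#-A: dominant seventh chord on D = scale degree 5 → V42.
G-Bb-D has root G, degree 1 in G minor, so i.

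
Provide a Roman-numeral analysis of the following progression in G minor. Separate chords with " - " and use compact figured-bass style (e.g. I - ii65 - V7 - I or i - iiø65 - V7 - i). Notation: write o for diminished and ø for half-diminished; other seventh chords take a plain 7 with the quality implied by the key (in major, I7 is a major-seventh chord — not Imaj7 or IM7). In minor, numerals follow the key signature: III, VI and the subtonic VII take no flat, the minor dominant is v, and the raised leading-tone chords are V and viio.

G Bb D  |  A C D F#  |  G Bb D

i - V43 - i

G-Bb-D: minor triad on G = scale degree 1 → i.
A-C-D-F#: dominant seventh chord on D = scale degree 5 → V43.
G-Bb-D: minor triad on G = scale degree 1 → i.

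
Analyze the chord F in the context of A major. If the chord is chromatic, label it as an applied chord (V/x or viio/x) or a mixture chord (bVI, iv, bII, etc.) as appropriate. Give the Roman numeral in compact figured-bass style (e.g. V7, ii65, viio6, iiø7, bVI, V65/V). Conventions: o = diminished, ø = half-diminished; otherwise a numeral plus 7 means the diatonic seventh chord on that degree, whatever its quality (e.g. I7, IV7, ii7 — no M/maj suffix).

Stacked in thirds the chord is F-A-C: a major triad on F.
F is the lowered sixth degree of A major (diatonic 6 would be F#). This is a major triad on the lowered sixth degree, borrowed from the parallel minor.

bVI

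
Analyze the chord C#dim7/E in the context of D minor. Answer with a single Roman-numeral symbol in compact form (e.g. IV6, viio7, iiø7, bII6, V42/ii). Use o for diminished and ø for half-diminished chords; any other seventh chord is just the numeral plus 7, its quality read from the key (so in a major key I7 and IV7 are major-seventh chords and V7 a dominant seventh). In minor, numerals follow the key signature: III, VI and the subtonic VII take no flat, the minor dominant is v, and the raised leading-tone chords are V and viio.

viio65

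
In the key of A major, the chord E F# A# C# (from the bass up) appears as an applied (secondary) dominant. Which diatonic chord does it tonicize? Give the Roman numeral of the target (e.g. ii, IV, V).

The chord is a dominant seventh chord on F#.
A dominant resolves down a perfect fifth: F# → B. In A major, B is scale degree 2, i.e. ii.

ii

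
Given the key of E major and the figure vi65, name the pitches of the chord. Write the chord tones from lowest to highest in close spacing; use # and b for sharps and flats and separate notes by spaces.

E G# B C#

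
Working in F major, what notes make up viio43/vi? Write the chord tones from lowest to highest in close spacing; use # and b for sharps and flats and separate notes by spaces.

G Bb C# E

viio43/vi is a secondary leading-tone chord. The target vi is D in F major; the applied chord is rooted a semitone below, on C#.
Building a fully diminished seventh chord on C# gives C#-E-G-Bb.
With the 43 figure the chord is in second inversion; from the bass G upward in close position it reads G-Bb-C#-E.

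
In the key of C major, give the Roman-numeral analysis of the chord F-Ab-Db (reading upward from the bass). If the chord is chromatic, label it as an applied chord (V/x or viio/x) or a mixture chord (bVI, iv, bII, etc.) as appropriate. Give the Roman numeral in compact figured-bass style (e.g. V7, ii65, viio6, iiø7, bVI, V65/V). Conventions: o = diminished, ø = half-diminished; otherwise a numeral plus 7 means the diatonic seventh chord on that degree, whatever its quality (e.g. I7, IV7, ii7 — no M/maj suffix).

Stacked in thirds the chord is Db-F-Ab: a major triad on Db.
Db is the lowered second degree of C major (diatonic 2 would be D). This is the Neapolitan sixth — a major triad on the lowered second degree, here in its customary first inversion.
With F in the bass the chord is in first inversion, so the figured bass is 6.

bII6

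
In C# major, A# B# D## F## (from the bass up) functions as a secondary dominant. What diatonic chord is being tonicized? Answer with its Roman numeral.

The chord is a dominant seventh chord on B#.
A dominant resolves down a perfect fifth: B# → E#. In C# major, E# is scale degree 3, i.e. iii.

iii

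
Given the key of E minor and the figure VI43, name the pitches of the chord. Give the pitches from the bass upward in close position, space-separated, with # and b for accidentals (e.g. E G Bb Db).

G B C E

The numeral's case and figure indicate a major seventh chord. In E minor its root, the submediant, is C.
Stacking thirds from C gives C-E-G-B.
The figured bass 43 indicates second inversion, placing the fifth (G) in the bass: G-B-C-E.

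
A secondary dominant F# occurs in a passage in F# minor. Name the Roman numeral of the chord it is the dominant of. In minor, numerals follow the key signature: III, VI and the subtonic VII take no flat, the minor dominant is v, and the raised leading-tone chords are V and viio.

iv

The chord is a major triad on F#.
A dominant resolves down a perfect fifth: F# → B. In F# minor, B is scale degree 4, i.e. iv.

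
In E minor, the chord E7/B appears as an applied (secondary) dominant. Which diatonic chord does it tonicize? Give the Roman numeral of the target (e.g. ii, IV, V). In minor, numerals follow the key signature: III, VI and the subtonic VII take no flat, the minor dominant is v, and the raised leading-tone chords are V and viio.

iv

The chord is a dominant seventh chord on E.
A dominant resolves down a perfect fifth: E → A. In E minor, A is scale degree 4, i.e. iv.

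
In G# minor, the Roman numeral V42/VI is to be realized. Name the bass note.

A

The applied chord V42/VI is rooted on B: B-D#-F#-A.
The figure 42 means third inversion — the seventh is in the bass.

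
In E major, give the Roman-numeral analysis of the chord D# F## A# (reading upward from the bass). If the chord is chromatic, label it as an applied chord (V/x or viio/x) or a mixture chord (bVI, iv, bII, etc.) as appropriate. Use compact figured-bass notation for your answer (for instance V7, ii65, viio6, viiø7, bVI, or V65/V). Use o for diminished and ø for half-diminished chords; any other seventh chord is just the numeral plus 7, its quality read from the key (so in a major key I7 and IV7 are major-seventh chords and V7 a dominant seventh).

Stacked in thirds the chord is D#-F##-A#: a major triad on D#.
D# is not a diatonic chord root with this quality in E major, but it lies a perfect fifth above G# (iii), so the chord functions as an applied dominant of iii.

V/iii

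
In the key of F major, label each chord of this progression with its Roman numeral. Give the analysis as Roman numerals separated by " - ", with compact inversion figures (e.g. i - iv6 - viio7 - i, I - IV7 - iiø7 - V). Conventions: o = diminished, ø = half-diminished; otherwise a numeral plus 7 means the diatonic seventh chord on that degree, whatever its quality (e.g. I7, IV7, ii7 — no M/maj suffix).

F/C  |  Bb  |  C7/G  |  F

I64 - IV - V43 - I

F/C: root F is the tonic; major triad there is I64.
Bb: major triad on Bb = scale degree 4 → IV.
C7/G: dominant seventh chord on C = scale degree 5 → V43.
F: major triad on F = scale degree 1 → I.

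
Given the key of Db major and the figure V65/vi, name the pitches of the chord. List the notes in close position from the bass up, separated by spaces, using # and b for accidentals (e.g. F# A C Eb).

A C Eb F

V65/vi is a secondary dominant — the dominant seventh of vi. vi in Db major is Bb, so the applied chord's root is F, a perfect fifth above.
Building a dominant seventh chord on F gives F-A-C-Eb.
With the 65 figure the chord is in first inversion; from the bass A upward in close position it reads A-C-Eb-F.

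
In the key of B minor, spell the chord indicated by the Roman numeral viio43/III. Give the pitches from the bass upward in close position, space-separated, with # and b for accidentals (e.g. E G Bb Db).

G Bb C# E

The slash marks an applied leading-tone chord: viio of III. In B minor, III is D, so the leading tone to it is C#, a half step below.
Building a fully diminished seventh chord on C# gives C#-E-G-Bb.
The figured bass 43 indicates second inversion, placing the fifth (G) in the bass: G-Bb-C#-E.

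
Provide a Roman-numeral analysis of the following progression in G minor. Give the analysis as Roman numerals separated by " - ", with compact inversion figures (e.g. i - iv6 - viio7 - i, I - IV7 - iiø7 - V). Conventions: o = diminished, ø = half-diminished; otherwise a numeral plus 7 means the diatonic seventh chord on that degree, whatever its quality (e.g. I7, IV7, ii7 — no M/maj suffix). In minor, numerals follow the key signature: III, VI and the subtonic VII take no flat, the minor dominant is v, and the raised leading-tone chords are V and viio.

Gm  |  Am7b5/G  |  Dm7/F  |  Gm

Gm: minor triad on G = scale degree 1 → i.
Am7b5/G has root A, degree 2 in G minor, so iiø42.
Dm7/F has root D, degree 5 in G minor, so v65.
Gm: minor triad on G = scale degree 1 → i.

i - iiø42 - v65 - i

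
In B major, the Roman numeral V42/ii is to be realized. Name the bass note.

F#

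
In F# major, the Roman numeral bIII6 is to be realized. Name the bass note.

C#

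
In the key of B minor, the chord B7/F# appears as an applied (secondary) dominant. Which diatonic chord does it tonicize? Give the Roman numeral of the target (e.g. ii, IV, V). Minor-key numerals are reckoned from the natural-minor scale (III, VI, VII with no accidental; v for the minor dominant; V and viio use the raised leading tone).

The chord is a dominant seventh chord on B.
A dominant resolves down a perfect fifth: B → E. In B minor, E is scale degree 4, i.e. iv.

iv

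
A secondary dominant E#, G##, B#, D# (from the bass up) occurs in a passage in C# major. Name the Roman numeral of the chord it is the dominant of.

vi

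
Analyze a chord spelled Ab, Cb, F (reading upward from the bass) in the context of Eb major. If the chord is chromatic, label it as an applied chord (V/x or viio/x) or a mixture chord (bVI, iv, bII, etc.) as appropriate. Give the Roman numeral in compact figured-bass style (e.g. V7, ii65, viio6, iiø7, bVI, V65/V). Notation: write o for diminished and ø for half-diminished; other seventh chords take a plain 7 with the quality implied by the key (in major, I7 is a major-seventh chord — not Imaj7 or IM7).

iio6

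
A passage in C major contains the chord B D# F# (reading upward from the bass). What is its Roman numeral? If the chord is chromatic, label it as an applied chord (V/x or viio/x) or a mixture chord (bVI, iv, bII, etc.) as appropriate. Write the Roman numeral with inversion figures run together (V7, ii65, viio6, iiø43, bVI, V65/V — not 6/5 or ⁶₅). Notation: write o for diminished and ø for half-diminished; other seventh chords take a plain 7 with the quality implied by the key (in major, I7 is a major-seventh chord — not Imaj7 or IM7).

The pitches B-D#-F# form a major triad rooted on B.
B is not a diatonic chord root with this quality in C major, but it lies a perfect fifth above E (iii), so the chord functions as an applied dominant of iii.

V/iii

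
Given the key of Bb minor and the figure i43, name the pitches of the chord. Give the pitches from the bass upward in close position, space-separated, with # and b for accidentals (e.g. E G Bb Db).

F Ab Bb Db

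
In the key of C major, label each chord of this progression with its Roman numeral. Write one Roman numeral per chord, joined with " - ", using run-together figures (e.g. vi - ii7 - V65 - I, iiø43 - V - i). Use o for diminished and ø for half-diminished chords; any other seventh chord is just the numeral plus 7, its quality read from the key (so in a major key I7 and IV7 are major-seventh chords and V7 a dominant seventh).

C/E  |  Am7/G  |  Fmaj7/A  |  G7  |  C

I6 - vi42 - IV65 - V7 - I

C/E has root C, degree 1 in C major, so I6.
Am7/G has root A, degree 6 in C major, so vi42.
Fmaj7/A: root F is the subdominant; major seventh chord there is IV65.
G7: root G is the dominant; dominant seventh chord there is V7.
C has root C, degree 1 in C major, so I.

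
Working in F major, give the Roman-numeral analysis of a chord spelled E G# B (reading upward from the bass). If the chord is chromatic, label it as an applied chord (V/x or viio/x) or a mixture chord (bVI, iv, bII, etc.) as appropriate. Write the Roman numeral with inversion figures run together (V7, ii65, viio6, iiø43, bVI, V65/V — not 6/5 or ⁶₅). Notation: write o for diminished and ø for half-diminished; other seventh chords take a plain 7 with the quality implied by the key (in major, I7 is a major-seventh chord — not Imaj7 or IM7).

The pitches E-G#-B form a major triad rooted on E.
E is not a diatonic chord root with this quality in F major, but it lies a perfect fifth above A (iii), so the chord functions as an applied dominant of iii.

V/iii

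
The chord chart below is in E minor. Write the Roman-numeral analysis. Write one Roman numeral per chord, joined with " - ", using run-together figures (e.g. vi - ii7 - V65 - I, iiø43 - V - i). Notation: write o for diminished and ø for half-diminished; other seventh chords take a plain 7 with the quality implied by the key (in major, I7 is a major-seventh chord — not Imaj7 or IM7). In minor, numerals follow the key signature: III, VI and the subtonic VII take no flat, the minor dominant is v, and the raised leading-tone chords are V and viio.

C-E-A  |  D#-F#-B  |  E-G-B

C-E-A: minor triad on A = scale degree 4 → iv6.
D#-F#-B: major triad on B = scale degree 5 → V6.
E-G-B: root E is the tonic; minor triad there is i.

iv6 - V6 - i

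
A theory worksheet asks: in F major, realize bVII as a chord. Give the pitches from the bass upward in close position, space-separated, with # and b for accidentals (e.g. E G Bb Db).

bVII is a major triad on the lowered seventh degree (the subtonic), borrowed from the parallel minor. In F major that root is Eb.
So the chord is Eb-G-Bb.

Eb G Bb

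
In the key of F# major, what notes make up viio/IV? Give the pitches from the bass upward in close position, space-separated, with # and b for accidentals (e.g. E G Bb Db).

A# C# E

The slash marks an applied leading-tone chord: viio of IV. In F# major, IV is B, so the leading tone to it is A#, a half step below.
Building a diminished triad on A# gives A#-C#-E.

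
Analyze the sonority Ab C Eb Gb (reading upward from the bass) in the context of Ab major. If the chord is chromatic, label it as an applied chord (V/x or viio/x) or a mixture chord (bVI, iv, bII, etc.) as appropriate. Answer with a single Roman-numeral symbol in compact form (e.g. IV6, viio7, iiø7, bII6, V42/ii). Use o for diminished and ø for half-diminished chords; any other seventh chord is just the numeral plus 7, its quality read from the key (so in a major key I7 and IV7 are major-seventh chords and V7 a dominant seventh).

V7/IV

The pitches Ab-C-Eb-Gb form a dominant seventh chord rooted on Ab.
Ab is not a diatonic chord root with this quality in Ab major, but it lies a perfect fifth above Db (IV), so the chord functions as an applied dominant of IV.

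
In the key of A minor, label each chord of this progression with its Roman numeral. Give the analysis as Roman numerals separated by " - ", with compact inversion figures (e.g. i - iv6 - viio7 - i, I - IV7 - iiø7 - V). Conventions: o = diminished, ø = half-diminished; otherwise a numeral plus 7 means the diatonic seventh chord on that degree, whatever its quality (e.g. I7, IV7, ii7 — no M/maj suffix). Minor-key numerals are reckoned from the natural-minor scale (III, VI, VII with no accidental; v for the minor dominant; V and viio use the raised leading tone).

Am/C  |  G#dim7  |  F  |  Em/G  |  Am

Am/C has root A, degree 1 in A minor, so i6.
G#dim7 has root G#, degree 7 in A minor, so viio7.
F: major triad on F = scale degree 6 → VI.
Em/G: minor triad on E = scale degree 5 → v6.
Am: minor triad on A = scale degree 1 → i.

i6 - viio7 - VI - v6 - i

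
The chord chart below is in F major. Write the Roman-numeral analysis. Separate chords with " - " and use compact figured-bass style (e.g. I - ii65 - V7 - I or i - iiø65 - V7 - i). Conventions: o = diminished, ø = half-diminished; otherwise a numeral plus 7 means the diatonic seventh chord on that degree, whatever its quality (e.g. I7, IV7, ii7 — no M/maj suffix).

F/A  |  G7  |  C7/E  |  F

F/A: root F is the tonic; major triad there is I6.
G7: a dominant seventh chord on G, the applied dominant of V → V7/V.
C7/E has root C, degree 5 in F major, so V65.
F: major triad on F = scale degree 1 → I.

I6 - V7/V - V65 - I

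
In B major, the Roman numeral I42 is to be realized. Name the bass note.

A#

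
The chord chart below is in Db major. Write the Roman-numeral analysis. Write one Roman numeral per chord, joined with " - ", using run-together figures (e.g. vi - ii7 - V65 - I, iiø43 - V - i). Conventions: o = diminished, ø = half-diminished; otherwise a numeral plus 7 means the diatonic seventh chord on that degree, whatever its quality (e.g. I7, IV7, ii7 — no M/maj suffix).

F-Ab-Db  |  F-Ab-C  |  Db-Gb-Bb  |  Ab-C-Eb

I6 - iii - IV64 - V

F-Ab-Db: major triad on Db = scale degree 1 → I6.
F-Ab-C: minor triad on F = scale degree 3 → iii.
Db-Gb-Bb has root Gb, degree 4 in Db major, so IV64.
Ab-C-Eb has root Ab, degree 5 in Db major, so V.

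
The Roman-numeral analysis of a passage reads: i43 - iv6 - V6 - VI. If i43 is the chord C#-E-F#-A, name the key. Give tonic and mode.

F# minor

The anchor chord is a minor seventh chord on F#, labeled i43.
If F# is scale degree 1 and the mode makes that degree carry a minor seventh chord, the tonic is F# and the mode is minor.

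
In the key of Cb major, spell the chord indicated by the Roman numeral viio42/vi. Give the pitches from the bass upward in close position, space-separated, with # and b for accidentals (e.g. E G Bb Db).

Fb G Bb Db

The slash marks an applied leading-tone chord: viio of vi. In Cb major, vi is Ab, so the leading tone to it is G, a half step below.
Building a fully diminished seventh chord on G gives G-Bb-Db-Fb.
The figured bass 42 indicates third inversion, placing the seventh (Fb) in the bass: Fb-G-Bb-Db.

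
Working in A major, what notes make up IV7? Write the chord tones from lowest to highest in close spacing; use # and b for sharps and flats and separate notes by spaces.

In A major, the subdominant is D, and the diatonic chord built there is a major seventh chord.
Stacking thirds from D gives D-F#-A-C#.

D F# A C#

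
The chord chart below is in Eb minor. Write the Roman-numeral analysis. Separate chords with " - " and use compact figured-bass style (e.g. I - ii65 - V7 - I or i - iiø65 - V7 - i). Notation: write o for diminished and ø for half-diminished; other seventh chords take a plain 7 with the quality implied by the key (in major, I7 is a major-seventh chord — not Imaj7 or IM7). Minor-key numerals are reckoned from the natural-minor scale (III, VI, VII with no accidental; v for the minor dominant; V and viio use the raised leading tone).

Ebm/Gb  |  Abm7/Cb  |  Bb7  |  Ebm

i6 - iv65 - V7 - i

Ebm/Gb: minor triad on Eb = scale degree 1 → i6.
Abm7/Cb has root Ab, degree 4 in Eb minor, so iv65.
Bb7: dominant seventh chord on Bb = scale degree 5 → V7.
Ebm has root Eb, degree 1 in Eb minor, so i.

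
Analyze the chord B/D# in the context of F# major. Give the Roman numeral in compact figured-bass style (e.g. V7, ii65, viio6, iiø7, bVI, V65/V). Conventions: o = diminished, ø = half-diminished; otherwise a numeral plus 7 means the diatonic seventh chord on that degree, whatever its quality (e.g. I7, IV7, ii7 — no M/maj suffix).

IV6

Stacked in thirds the chord is B-D#-F#: a major triad on B.
B is scale degree 4 in F# major, and a major triad on that degree is written IV.
With D# in the bass the chord is in first inversion, so the figured bass is 6.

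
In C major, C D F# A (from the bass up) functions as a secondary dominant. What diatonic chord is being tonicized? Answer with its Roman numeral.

V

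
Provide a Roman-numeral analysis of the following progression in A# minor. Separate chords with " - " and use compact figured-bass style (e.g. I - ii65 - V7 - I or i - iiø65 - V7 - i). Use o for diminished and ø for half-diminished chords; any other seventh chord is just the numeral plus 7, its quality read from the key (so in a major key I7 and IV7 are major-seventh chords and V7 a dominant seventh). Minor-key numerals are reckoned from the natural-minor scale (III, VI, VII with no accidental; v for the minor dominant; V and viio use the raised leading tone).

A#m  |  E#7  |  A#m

i - V7 - i

A#m: root A# is the tonic; minor triad there is i.
E#7: dominant seventh chord on E# = scale degree 5 → V7.
A#m: root A# is the tonic; minor triad there is i.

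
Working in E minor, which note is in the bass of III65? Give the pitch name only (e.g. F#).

B

III in E minor has root G; the chord is G-B-D-F#.
The figure 65 means first inversion — the third is in the bass.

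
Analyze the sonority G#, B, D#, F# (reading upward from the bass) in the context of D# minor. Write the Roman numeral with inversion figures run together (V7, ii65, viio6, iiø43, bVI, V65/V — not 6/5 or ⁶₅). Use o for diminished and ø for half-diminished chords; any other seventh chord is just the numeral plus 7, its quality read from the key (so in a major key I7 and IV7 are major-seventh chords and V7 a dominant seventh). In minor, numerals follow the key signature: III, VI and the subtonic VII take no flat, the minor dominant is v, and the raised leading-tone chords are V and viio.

iv7

The pitches G#-B-D#-F# form a minor seventh chord rooted on G#.
G# is scale degree 4 in D# minor, and a minor seventh chord on that degree is written iv7.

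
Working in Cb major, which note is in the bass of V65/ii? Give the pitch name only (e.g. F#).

C

The applied chord V65/ii is rooted on Ab: Ab-C-Eb-Gb.
The figure 65 means first inversion — the third is in the bass.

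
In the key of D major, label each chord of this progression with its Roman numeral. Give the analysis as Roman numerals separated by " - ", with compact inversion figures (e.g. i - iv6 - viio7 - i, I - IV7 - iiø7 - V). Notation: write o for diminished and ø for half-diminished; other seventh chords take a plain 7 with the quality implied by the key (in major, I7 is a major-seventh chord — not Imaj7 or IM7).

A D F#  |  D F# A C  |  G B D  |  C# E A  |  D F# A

I64 - V7/IV - IV - V6 - I

A-D-F#: root D is the tonic; major triad there is I64.
D-F#-A-C: chromatic; D is V of IV, so V7/IV.
G-B-D: major triad on G = scale degree 4 → IV.
C#-E-A: root A is the dominant; major triad there is V6.
D-F#-A: major triad on D = scale degree 1 → I.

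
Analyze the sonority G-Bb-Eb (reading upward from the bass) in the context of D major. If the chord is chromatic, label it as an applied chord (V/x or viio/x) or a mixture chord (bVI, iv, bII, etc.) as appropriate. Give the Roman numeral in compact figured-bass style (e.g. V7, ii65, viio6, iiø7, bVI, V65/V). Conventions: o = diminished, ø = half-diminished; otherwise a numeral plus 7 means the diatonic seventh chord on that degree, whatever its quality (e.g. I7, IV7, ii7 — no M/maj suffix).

Stacked in thirds the chord is Eb-G-Bb: a major triad on Eb.
Eb is the lowered second degree of D major (diatonic 2 would be E). This is the Neapolitan sixth — a major triad on the lowered second degree, here in its customary first inversion.
With G in the bass the chord is in first inversion, so the figured bass is 6.

bII6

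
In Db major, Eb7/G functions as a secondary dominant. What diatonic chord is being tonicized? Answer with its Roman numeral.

The chord is a dominant seventh chord on Eb.
A dominant resolves down a perfect fifth: Eb → Ab. In Db major, Ab is scale degree 5, i.e. V.

V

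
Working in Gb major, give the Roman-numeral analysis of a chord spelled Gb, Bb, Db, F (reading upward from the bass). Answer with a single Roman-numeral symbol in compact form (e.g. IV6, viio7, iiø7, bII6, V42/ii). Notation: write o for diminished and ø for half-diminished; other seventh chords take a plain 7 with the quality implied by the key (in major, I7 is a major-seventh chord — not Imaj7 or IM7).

I7

The pitches Gb-Bb-Db-F form a major seventh chord rooted on Gb.
Gb is scale degree 1 in Gb major, and a major seventh chord on that degree is written I7.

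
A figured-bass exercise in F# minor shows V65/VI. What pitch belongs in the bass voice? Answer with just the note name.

C#

The applied chord V65/VI is rooted on A: A-C#-E-G.
The figure 65 means first inversion — the third is in the bass.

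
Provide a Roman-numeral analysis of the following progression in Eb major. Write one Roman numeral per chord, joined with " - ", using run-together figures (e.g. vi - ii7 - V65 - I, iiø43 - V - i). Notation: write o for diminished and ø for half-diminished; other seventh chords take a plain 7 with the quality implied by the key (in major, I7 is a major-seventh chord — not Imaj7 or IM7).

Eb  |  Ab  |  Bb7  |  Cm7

I - IV - V7 - vi7

Eb: major triad on Eb = scale degree 1 → I.
Ab: root Ab is the subdominant; major triad there is IV.
Bb7: root Bb is the dominant; dominant seventh chord there is V7.
Cm7 has root C, degree 6 in Eb major, so vi7.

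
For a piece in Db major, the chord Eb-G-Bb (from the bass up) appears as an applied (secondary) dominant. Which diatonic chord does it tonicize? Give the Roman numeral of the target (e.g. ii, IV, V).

V

The chord is a major triad on Eb.
A dominant resolves down a perfect fifth: Eb → Ab. In Db major, Ab is scale degree 5, i.e. V.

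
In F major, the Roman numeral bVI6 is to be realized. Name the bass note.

bVI in F major has root Db; the chord is Db-F-Ab.
The figure 6 means first inversion — the third is in the bass.

F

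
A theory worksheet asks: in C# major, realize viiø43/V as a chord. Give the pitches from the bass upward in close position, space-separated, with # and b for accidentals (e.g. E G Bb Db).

C# E# F## A#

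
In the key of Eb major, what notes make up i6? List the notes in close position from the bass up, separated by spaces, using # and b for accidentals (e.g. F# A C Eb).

Scale degree 1 in Eb major is Eb; here the chord built on it is altered to a minor triad. i6 is the minor tonic, borrowed from the parallel minor.
So the chord is Eb-Gb-Bb, a minor triad.
The figured bass 6 indicates first inversion, placing the third (Gb) in the bass: Gb-Bb-Eb.

Gb Bb Eb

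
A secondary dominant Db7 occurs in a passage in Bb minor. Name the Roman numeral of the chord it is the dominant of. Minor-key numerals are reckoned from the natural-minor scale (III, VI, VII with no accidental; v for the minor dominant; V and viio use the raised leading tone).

VI

The chord is a dominant seventh chord on Db.
A dominant resolves down a perfect fifth: Db → Gb. In Bb minor, Gb is scale degree 6, i.e. VI.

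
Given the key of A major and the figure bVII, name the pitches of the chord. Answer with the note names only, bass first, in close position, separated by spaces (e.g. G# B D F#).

bVII is a major triad on the lowered seventh degree (the subtonic), borrowed from the parallel minor. In A major that root is G.
So the chord is G-B-D, a major triad.

G B D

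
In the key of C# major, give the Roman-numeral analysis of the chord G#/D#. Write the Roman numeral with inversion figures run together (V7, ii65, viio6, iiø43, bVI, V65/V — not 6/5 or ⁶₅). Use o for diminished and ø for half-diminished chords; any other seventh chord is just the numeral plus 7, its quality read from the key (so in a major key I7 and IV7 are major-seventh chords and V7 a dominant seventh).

The pitches G#-B#-D# form a major triad rooted on G#.
G# is scale degree 5 in C# major, and a major triad on that degree is written V.
With D# in the bass the chord is in second inversion, so the figured bass is 64.

V64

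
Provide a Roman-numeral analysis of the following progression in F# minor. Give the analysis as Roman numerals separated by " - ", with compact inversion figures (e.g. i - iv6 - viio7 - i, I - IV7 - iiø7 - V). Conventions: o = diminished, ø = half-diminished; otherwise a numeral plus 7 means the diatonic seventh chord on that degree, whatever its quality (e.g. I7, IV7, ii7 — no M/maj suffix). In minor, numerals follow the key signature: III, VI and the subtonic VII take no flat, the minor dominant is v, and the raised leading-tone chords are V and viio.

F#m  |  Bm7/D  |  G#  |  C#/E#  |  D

i - iv65 - V/V - V6 - VI

F#m has root F#, degree 1 in F# minor, so i.
Bm7/D: minor seventh chord on B = scale degree 4 → iv65.
G#: chromatic; G# is V of V, so V/V.
C#/E#: root C# is the dominant; major triad there is V6.
D: root D is the submediant; major triad there is VI.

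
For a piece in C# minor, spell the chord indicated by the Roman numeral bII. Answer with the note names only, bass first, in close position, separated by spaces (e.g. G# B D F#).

Scale degree 2 in C# minor is D#; lowering it a half step gives D. bII is the Neapolitan chord — a major triad on the lowered second degree.
So the chord is D-F#-A, a major triad.

D F# A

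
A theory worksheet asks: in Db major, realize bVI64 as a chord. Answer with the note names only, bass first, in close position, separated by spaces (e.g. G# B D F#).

Fb Bbb Db

bVI64 is a major triad on the lowered sixth degree, borrowed from the parallel minor. In Db major that root is Bbb.
So the chord is Bbb-Db-Fb, a major triad.
With the 64 figure the chord is in second inversion; from the bass Fb upward in close position it reads Fb-Bbb-Db.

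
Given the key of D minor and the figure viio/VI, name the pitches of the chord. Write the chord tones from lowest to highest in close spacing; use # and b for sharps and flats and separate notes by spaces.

A C Eb

viio/VI is a secondary leading-tone chord. The target VI is Bb in D minor; the applied chord is rooted a semitone below, on A.
Building a diminished triad on A gives A-C-Eb.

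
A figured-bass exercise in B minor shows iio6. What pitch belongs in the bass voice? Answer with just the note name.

iio in B minor has root C#; the chord is C#-E-G.
The figure 6 means first inversion — the third is in the bass.

E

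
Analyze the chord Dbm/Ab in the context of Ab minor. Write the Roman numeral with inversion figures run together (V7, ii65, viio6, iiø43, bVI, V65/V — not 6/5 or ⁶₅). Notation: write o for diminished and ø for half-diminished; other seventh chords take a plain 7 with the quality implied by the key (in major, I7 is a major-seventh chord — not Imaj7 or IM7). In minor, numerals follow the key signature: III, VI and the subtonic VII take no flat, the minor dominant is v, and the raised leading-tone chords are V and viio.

The pitches Db-Fb-Ab form a minor triad rooted on Db.
Db is scale degree 4 in Ab minor, and a minor triad on that degree is written iv.
With Ab in the bass the chord is in second inversion, so the figured bass is 64.

iv64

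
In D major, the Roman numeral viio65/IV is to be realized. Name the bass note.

A

The applied chord viio65/IV is rooted on F#: F#-A-C-Eb.
The figure 65 means first inversion — the third is in the bass.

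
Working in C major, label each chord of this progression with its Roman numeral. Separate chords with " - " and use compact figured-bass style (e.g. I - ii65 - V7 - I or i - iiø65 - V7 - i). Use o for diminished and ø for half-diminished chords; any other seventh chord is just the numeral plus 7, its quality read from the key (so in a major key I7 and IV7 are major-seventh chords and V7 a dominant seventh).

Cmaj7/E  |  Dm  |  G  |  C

I65 - ii - V - I

Cmaj7/E has root C, degree 1 in C major, so I65.
Dm: minor triad on D = scale degree 2 → ii.
G: root G is the dominant; major triad there is V.
C: major triad on C = scale degree 1 → I.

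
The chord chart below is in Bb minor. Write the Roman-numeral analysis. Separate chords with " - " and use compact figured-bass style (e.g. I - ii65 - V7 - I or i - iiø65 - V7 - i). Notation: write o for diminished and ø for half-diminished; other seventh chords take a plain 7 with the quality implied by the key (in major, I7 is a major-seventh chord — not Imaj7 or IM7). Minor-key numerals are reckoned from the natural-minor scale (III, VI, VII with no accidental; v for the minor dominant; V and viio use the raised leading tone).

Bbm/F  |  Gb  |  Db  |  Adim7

i64 - VI - III - viio7

Bbm/F has root Bb, degree 1 in Bb minor, so i64.
Gb: root Gb is the submediant; major triad there is VI.
Db has root Db, degree 3 in Bb minor, so III.
Adim7 has root A, degree 7 in Bb minor, so viio7.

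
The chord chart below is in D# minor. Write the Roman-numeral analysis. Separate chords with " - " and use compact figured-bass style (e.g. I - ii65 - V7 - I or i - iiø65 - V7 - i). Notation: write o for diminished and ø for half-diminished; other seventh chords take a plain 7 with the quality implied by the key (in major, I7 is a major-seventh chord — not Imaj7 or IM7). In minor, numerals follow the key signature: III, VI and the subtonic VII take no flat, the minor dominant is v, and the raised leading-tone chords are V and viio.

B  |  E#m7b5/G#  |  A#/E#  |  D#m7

B: root B is the submediant; major triad there is VI.
E#m7b5/G# has root E#, degree 2 in D# minor, so iiø65.
A#/E# has root A#, degree 5 in D# minor, so V64.
D#m7: root D# is the tonic; minor seventh chord there is i7.

VI - iiø65 - V64 - i7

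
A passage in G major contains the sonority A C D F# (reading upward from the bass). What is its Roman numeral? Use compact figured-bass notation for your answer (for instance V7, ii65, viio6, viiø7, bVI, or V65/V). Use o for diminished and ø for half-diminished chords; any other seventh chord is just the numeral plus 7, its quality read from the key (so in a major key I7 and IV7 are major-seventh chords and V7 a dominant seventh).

V43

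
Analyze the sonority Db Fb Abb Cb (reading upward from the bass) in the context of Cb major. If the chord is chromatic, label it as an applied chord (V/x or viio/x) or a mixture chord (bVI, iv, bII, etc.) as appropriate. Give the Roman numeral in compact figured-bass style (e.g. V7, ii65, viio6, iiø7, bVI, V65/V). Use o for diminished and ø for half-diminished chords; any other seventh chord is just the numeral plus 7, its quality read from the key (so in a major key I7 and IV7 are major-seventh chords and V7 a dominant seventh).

Stacked in thirds the chord is Db-Fb-Abb-Cb: a half-diminished seventh chord on Db.
Db is the second degree of Cb major. This is the half-diminished supertonic seventh, borrowed from the parallel minor.

iiø7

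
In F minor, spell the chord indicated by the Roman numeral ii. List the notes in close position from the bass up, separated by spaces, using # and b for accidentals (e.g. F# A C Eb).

Scale degree 2 in F minor is G; here the chord built on it is altered to a minor triad. ii is the minor supertonic, borrowed from the parallel major (the Dorian ii).
So the chord is G-Bb-D.

G Bb D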